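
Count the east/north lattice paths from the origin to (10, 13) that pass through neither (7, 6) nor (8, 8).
Number of paths = 775984

Inclusion–exclusion. Total paths: C(23, 10) = 1144066. Through P₁: C(13, 7)·C(10, 3) = 205920. Through P₂: C(16, 8)·C(7, 2) = 270270. Since P₁ is strictly southwest of P₂, a monotone path through both must visit P₁ then P₂; paths through both = C(13, 7)·C(3, 1)·C(7, 2) = 108108. Avoid both = 1144066 − 205920 − 270270 + 108108 = 775984.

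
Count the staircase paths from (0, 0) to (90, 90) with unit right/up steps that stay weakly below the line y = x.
C_90 = 1000134600800354781929399250536541864362461089950800

These NE paths below the diagonal are counted by the Catalan number C_n = (1/(n + 1)) · C(2n, n). For n = 90: C_90 = (1/91) · C(180, 90) = 91012248672832285155575331798825309656983959185522800/91 = 1000134600800354781929399250536541864362461089950800.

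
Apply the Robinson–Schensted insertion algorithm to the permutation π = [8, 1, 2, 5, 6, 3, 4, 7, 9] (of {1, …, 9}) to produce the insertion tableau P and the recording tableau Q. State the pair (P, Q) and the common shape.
P = [1, 2, 3, 4, 7, 9] / [5, 6] / [8];  Q = [1, 3, 4, 5, 8, 9] / [2, 7] / [6];  common shape = (6, 2, 1)

Row-insert the values π_1, π_2, … into P one at a time, bumping the leftmost entry strictly greater than the inserted value down to the next row. The recording tableau Q records, in position (i, j), the step at which that cell was added to P.
  Insert 8 (step 1): P = [8];  Q = [1]
  Insert 1 (step 2): P = [1] / [8];  Q = [1] / [2]
  Insert 2 (step 3): P = [1, 2] / [8];  Q = [1, 3] / [2]
  Insert 5 (step 4): P = [1, 2, 5] / [8];  Q = [1, 3, 4] / [2]
  Insert 6 (step 5): P = [1, 2, 5, 6] / [8];  Q = [1, 3, 4, 5] / [2]
  Insert 3 (step 6): P = [1, 2, 3, 6] / [5] / [8];  Q = [1, 3, 4, 5] / [2] / [6]
  Insert 4 (step 7): P = [1, 2, 3, 4] / [5, 6] / [8];  Q = [1, 3, 4, 5] / [2, 7] / [6]
  Insert 7 (step 8): P = [1, 2, 3, 4, 7] / [5, 6] / [8];  Q = [1, 3, 4, 5, 8] / [2, 7] / [6]
  Insert 9 (step 9): P = [1, 2, 3, 4, 7, 9] / [5, 6] / [8];  Q = [1, 3, 4, 5, 8, 9] / [2, 7] / [6]
Final shape: (6, 2, 1).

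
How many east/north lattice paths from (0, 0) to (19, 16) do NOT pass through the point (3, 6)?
Number of paths = 3613743210

Total paths from (0, 0) to (19, 16): C(35, 19) = 4059928950. Paths through (3, 6): (paths (0, 0) → (3, 6)) × (paths (3, 6) → (19, 16)) = C(9, 3) · C(26, 16) = 84 · 5311735 = 446185740. Avoidance count = 4059928950 − 446185740 = 3613743210.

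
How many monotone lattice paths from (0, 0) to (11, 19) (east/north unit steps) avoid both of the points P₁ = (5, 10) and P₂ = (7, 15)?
Number of paths = 32073615

Inclusion–exclusion. Total paths: C(30, 11) = 54627300. Through P₁: C(15, 5)·C(15, 6) = 15030015. Through P₂: C(22, 7)·C(8, 4) = 11938080. Since P₁ is strictly southwest of P₂, a monotone path through both must visit P₁ then P₂; paths through both = C(15, 5)·C(7, 2)·C(8, 4) = 4414410. Avoid both = 54627300 − 15030015 − 11938080 + 4414410 = 32073615.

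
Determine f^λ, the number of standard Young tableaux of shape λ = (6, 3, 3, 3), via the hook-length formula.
# SYT of shape (6, 3, 3, 3) = 50050

Hook-length formula: f^λ = n! / Π hook(c), product over all cells c of the Young diagram. For λ = (6, 3, 3, 3), n = 15 boxes. Hook lengths by row (left-to-right, top-to-bottom): [9, 8, 7, 3, 2, 1]; [5, 4, 3]; [4, 3, 2]; [3, 2, 1]. Product of hooks = 26127360. So f^λ = 15! / 26127360 = 1307674368000 / 26127360 = 50050.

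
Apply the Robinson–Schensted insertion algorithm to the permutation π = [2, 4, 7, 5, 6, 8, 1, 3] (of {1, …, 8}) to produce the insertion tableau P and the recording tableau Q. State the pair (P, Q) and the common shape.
P = [1, 3, 5, 6, 8] / [2, 4] / [7];  Q = [1, 2, 3, 5, 6] / [4, 8] / [7];  common shape = (5, 2, 1)

Row-insert the values π_1, π_2, … into P one at a time, bumping the leftmost entry strictly greater than the inserted value down to the next row. The recording tableau Q records, in position (i, j), the step at which that cell was added to P.
  Insert 2 (step 1): P = [2];  Q = [1]
  Insert 4 (step 2): P = [2, 4];  Q = [1, 2]
  Insert 7 (step 3): P = [2, 4, 7];  Q = [1, 2, 3]
  Insert 5 (step 4): P = [2, 4, 5] / [7];  Q = [1, 2, 3] / [4]
  Insert 6 (step 5): P = [2, 4, 5, 6] / [7];  Q = [1, 2, 3, 5] / [4]
  Insert 8 (step 6): P = [2, 4, 5, 6, 8] / [7];  Q = [1, 2, 3, 5, 6] / [4]
  Insert 1 (step 7): P = [1, 4, 5, 6, 8] / [2] / [7];  Q = [1, 2, 3, 5, 6] / [4] / [7]
  Insert 3 (step 8): P = [1, 3, 5, 6, 8] / [2, 4] / [7];  Q = [1, 2, 3, 5, 6] / [4, 8] / [7]
Final shape: (5, 2, 1).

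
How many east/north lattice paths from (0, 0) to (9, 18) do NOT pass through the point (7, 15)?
Number of paths = 2981385

Total paths from (0, 0) to (9, 18): C(27, 9) = 4686825. Paths through (7, 15): (paths (0, 0) → (7, 15)) × (paths (7, 15) → (9, 18)) = C(22, 7) · C(5, 2) = 170544 · 10 = 1705440. Avoidance count = 4686825 − 1705440 = 2981385.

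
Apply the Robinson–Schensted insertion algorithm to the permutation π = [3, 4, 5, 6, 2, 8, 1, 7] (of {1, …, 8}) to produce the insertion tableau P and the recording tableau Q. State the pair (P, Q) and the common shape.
P = [1, 4, 5, 6, 7] / [2, 8] / [3];  Q = [1, 2, 3, 4, 6] / [5, 8] / [7];  common shape = (5, 2, 1)

Row-insert the values π_1, π_2, … into P one at a time, bumping the leftmost entry strictly greater than the inserted value down to the next row. The recording tableau Q records, in position (i, j), the step at which that cell was added to P.
  Insert 3 (step 1): P = [3];  Q = [1]
  Insert 4 (step 2): P = [3, 4];  Q = [1, 2]
  Insert 5 (step 3): P = [3, 4, 5];  Q = [1, 2, 3]
  Insert 6 (step 4): P = [3, 4, 5, 6];  Q = [1, 2, 3, 4]
  Insert 2 (step 5): P = [2, 4, 5, 6] / [3];  Q = [1, 2, 3, 4] / [5]
  Insert 8 (step 6): P = [2, 4, 5, 6, 8] / [3];  Q = [1, 2, 3, 4, 6] / [5]
  Insert 1 (step 7): P = [1, 4, 5, 6, 8] / [2] / [3];  Q = [1, 2, 3, 4, 6] / [5] / [7]
  Insert 7 (step 8): P = [1, 4, 5, 6, 7] / [2, 8] / [3];  Q = [1, 2, 3, 4, 6] / [5, 8] / [7]
Final shape: (5, 2, 1).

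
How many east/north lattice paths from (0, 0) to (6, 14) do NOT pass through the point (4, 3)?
Number of paths = 36030

Total paths from (0, 0) to (6, 14): C(20, 6) = 38760. Paths through (4, 3): (paths (0, 0) → (4, 3)) × (paths (4, 3) → (6, 14)) = C(7, 4) · C(13, 2) = 35 · 78 = 2730. Avoidance count = 38760 − 2730 = 36030.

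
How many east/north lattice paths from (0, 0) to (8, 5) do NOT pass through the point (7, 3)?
Number of paths = 927

Total paths from (0, 0) to (8, 5): C(13, 8) = 1287. Paths through (7, 3): (paths (0, 0) → (7, 3)) × (paths (7, 3) → (8, 5)) = C(10, 7) · C(3, 1) = 120 · 3 = 360. Avoidance count = 1287 − 360 = 927.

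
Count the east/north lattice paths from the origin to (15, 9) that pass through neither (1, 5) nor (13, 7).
Number of paths = 827300

Inclusion–exclusion. Total paths: C(24, 15) = 1307504. Through P₁: C(6, 1)·C(18, 14) = 18360. Through P₂: C(20, 13)·C(4, 2) = 465120. Since P₁ is strictly southwest of P₂, a monotone path through both must visit P₁ then P₂; paths through both = C(6, 1)·C(14, 12)·C(4, 2) = 3276. Avoid both = 1307504 − 18360 − 465120 + 3276 = 827300.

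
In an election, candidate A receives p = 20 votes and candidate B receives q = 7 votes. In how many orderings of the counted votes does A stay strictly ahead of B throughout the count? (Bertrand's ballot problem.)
Strict-lead orderings = 427570

Total orderings of the 27 votes with 20 for A: C(27, 20) = 888030. By the Bertrand ballot formula (Cycle Lemma / reflection principle), the number of orderings in which A is strictly ahead of B throughout is (p − q)/(p + q) · C(p + q, p) = (20 − 7)/(20 + 7) · 888030 = 427570.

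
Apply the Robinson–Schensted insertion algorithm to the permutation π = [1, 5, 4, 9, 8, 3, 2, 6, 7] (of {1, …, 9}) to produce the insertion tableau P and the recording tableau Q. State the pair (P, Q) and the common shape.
P = [1, 2, 6, 7] / [3, 8] / [4, 9] / [5];  Q = [1, 2, 4, 9] / [3, 5] / [6, 8] / [7];  common shape = (4, 2, 2, 1)

Row-insert the values π_1, π_2, … into P one at a time, bumping the leftmost entry strictly greater than the inserted value down to the next row. The recording tableau Q records, in position (i, j), the step at which that cell was added to P.
  Insert 1 (step 1): P = [1];  Q = [1]
  Insert 5 (step 2): P = [1, 5];  Q = [1, 2]
  Insert 4 (step 3): P = [1, 4] / [5];  Q = [1, 2] / [3]
  Insert 9 (step 4): P = [1, 4, 9] / [5];  Q = [1, 2, 4] / [3]
  Insert 8 (step 5): P = [1, 4, 8] / [5, 9];  Q = [1, 2, 4] / [3, 5]
  Insert 3 (step 6): P = [1, 3, 8] / [4, 9] / [5];  Q = [1, 2, 4] / [3, 5] / [6]
  Insert 2 (step 7): P = [1, 2, 8] / [3, 9] / [4] / [5];  Q = [1, 2, 4] / [3, 5] / [6] / [7]
  Insert 6 (step 8): P = [1, 2, 6] / [3, 8] / [4, 9] / [5];  Q = [1, 2, 4] / [3, 5] / [6, 8] / [7]
  Insert 7 (step 9): P = [1, 2, 6, 7] / [3, 8] / [4, 9] / [5];  Q = [1, 2, 4, 9] / [3, 5] / [6, 8] / [7]
Final shape: (4, 2, 2, 1).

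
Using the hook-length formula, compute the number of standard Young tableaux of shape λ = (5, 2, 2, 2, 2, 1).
# SYT of shape (5, 2, 2, 2, 2, 1) = 21021

Hook-length formula: f^λ = n! / Π hook(c), product over all cells c of the Young diagram. For λ = (5, 2, 2, 2, 2, 1), n = 14 boxes. Hook lengths by row (left-to-right, top-to-bottom): [10, 8, 3, 2, 1]; [6, 4]; [5, 3]; [4, 2]; [3, 1]; [1]. Product of hooks = 4147200. So f^λ = 14! / 4147200 = 87178291200 / 4147200 = 21021.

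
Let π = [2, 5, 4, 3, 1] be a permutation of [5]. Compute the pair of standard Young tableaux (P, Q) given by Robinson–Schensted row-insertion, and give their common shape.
P = [1, 3] / [2] / [4] / [5];  Q = [1, 2] / [3] / [4] / [5];  common shape = (2, 1, 1, 1)

Row-insert the values π_1, π_2, … into P one at a time, bumping the leftmost entry strictly greater than the inserted value down to the next row. The recording tableau Q records, in position (i, j), the step at which that cell was added to P.
  Insert 2 (step 1): P = [2];  Q = [1]
  Insert 5 (step 2): P = [2, 5];  Q = [1, 2]
  Insert 4 (step 3): P = [2, 4] / [5];  Q = [1, 2] / [3]
  Insert 3 (step 4): P = [2, 3] / [4] / [5];  Q = [1, 2] / [3] / [4]
  Insert 1 (step 5): P = [1, 3] / [2] / [4] / [5];  Q = [1, 2] / [3] / [4] / [5]
Final shape: (2, 1, 1, 1).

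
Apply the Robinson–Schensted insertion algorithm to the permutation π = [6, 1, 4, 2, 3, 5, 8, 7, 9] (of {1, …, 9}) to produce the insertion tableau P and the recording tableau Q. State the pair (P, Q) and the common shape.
P = [1, 2, 3, 5, 7, 9] / [4, 8] / [6];  Q = [1, 3, 5, 6, 7, 9] / [2, 8] / [4];  common shape = (6, 2, 1)

Row-insert the values π_1, π_2, … into P one at a time, bumping the leftmost entry strictly greater than the inserted value down to the next row. The recording tableau Q records, in position (i, j), the step at which that cell was added to P.
  Insert 6 (step 1): P = [6];  Q = [1]
  Insert 1 (step 2): P = [1] / [6];  Q = [1] / [2]
  Insert 4 (step 3): P = [1, 4] / [6];  Q = [1, 3] / [2]
  Insert 2 (step 4): P = [1, 2] / [4] / [6];  Q = [1, 3] / [2] / [4]
  Insert 3 (step 5): P = [1, 2, 3] / [4] / [6];  Q = [1, 3, 5] / [2] / [4]
  Insert 5 (step 6): P = [1, 2, 3, 5] / [4] / [6];  Q = [1, 3, 5, 6] / [2] / [4]
  Insert 8 (step 7): P = [1, 2, 3, 5, 8] / [4] / [6];  Q = [1, 3, 5, 6, 7] / [2] / [4]
  Insert 7 (step 8): P = [1, 2, 3, 5, 7] / [4, 8] / [6];  Q = [1, 3, 5, 6, 7] / [2, 8] / [4]
  Insert 9 (step 9): P = [1, 2, 3, 5, 7, 9] / [4, 8] / [6];  Q = [1, 3, 5, 6, 7, 9] / [2, 8] / [4]
Final shape: (6, 2, 1).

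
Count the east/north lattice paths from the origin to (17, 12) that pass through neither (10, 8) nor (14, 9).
Number of paths = 25487795

Inclusion–exclusion. Total paths: C(29, 17) = 51895935. Through P₁: C(18, 10)·C(11, 7) = 14440140. Through P₂: C(23, 14)·C(6, 3) = 16343800. Since P₁ is strictly southwest of P₂, a monotone path through both must visit P₁ then P₂; paths through both = C(18, 10)·C(5, 4)·C(6, 3) = 4375800. Avoid both = 51895935 − 14440140 − 16343800 + 4375800 = 25487795.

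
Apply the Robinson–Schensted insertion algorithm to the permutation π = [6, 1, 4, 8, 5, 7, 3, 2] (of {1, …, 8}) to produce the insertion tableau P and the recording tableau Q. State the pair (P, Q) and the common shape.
P = [1, 2, 5, 7] / [3, 8] / [4] / [6];  Q = [1, 3, 4, 6] / [2, 5] / [7] / [8];  common shape = (4, 2, 1, 1)

Row-insert the values π_1, π_2, … into P one at a time, bumping the leftmost entry strictly greater than the inserted value down to the next row. The recording tableau Q records, in position (i, j), the step at which that cell was added to P.
  Insert 6 (step 1): P = [6];  Q = [1]
  Insert 1 (step 2): P = [1] / [6];  Q = [1] / [2]
  Insert 4 (step 3): P = [1, 4] / [6];  Q = [1, 3] / [2]
  Insert 8 (step 4): P = [1, 4, 8] / [6];  Q = [1, 3, 4] / [2]
  Insert 5 (step 5): P = [1, 4, 5] / [6, 8];  Q = [1, 3, 4] / [2, 5]
  Insert 7 (step 6): P = [1, 4, 5, 7] / [6, 8];  Q = [1, 3, 4, 6] / [2, 5]
  Insert 3 (step 7): P = [1, 3, 5, 7] / [4, 8] / [6];  Q = [1, 3, 4, 6] / [2, 5] / [7]
  Insert 2 (step 8): P = [1, 2, 5, 7] / [3, 8] / [4] / [6];  Q = [1, 3, 4, 6] / [2, 5] / [7] / [8]
Final shape: (4, 2, 1, 1).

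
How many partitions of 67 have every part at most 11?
p(67, parts ≤ 11) = 567377

Use the recurrence p(n, m) = p(n, m−1) + p(n−m, m): either the largest part is < m (count p(n, m−1)) or the largest part is exactly m (remove one copy of m, count p(n−m, m)). With p(0, ·) = 1 this gives p(67, parts ≤ 11) = 567377. (By conjugating Young diagrams, this also counts partitions of 67 into at most 11 parts.)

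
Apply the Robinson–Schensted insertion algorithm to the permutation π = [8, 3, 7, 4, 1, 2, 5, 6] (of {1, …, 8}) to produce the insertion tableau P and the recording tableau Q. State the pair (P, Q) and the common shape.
P = [1, 2, 5, 6] / [3, 4] / [7] / [8];  Q = [1, 3, 7, 8] / [2, 6] / [4] / [5];  common shape = (4, 2, 1, 1)

Row-insert the values π_1, π_2, … into P one at a time, bumping the leftmost entry strictly greater than the inserted value down to the next row. The recording tableau Q records, in position (i, j), the step at which that cell was added to P.
  Insert 8 (step 1): P = [8];  Q = [1]
  Insert 3 (step 2): P = [3] / [8];  Q = [1] / [2]
  Insert 7 (step 3): P = [3, 7] / [8];  Q = [1, 3] / [2]
  Insert 4 (step 4): P = [3, 4] / [7] / [8];  Q = [1, 3] / [2] / [4]
  Insert 1 (step 5): P = [1, 4] / [3] / [7] / [8];  Q = [1, 3] / [2] / [4] / [5]
  Insert 2 (step 6): P = [1, 2] / [3, 4] / [7] / [8];  Q = [1, 3] / [2, 6] / [4] / [5]
  Insert 5 (step 7): P = [1, 2, 5] / [3, 4] / [7] / [8];  Q = [1, 3, 7] / [2, 6] / [4] / [5]
  Insert 6 (step 8): P = [1, 2, 5, 6] / [3, 4] / [7] / [8];  Q = [1, 3, 7, 8] / [2, 6] / [4] / [5]
Final shape: (4, 2, 1, 1).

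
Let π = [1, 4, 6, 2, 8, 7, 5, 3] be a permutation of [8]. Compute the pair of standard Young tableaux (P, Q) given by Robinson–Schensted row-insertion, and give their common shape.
P = [1, 2, 3, 7] / [4, 5] / [6] / [8];  Q = [1, 2, 3, 5] / [4, 6] / [7] / [8];  common shape = (4, 2, 1, 1)

Row-insert the values π_1, π_2, … into P one at a time, bumping the leftmost entry strictly greater than the inserted value down to the next row. The recording tableau Q records, in position (i, j), the step at which that cell was added to P.
  Insert 1 (step 1): P = [1];  Q = [1]
  Insert 4 (step 2): P = [1, 4];  Q = [1, 2]
  Insert 6 (step 3): P = [1, 4, 6];  Q = [1, 2, 3]
  Insert 2 (step 4): P = [1, 2, 6] / [4];  Q = [1, 2, 3] / [4]
  Insert 8 (step 5): P = [1, 2, 6, 8] / [4];  Q = [1, 2, 3, 5] / [4]
  Insert 7 (step 6): P = [1, 2, 6, 7] / [4, 8];  Q = [1, 2, 3, 5] / [4, 6]
  Insert 5 (step 7): P = [1, 2, 5, 7] / [4, 6] / [8];  Q = [1, 2, 3, 5] / [4, 6] / [7]
  Insert 3 (step 8): P = [1, 2, 3, 7] / [4, 5] / [6] / [8];  Q = [1, 2, 3, 5] / [4, 6] / [7] / [8]
Final shape: (4, 2, 1, 1).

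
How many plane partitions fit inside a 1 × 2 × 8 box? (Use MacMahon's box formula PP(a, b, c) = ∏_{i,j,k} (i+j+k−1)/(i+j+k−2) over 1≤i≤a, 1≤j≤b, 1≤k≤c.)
PP(1, 2, 8) = 45

Evaluate the triple product over i = 1..1, j = 1..2, k = 1..8. The factors are (2/1) · (3/2) · (4/3) · (5/4) · (6/5) · (7/6) · (8/7) · (9/8) · … (16 factors total). The numerators and denominators telescope so the product is an integer; carrying out the multiplication exactly gives PP(1, 2, 8) = 45.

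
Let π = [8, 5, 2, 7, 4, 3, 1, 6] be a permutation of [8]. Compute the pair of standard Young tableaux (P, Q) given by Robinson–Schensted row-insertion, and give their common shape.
P = [1, 3, 6] / [2, 7] / [4] / [5] / [8];  Q = [1, 4, 8] / [2, 5] / [3] / [6] / [7];  common shape = (3, 2, 1, 1, 1)

Row-insert the values π_1, π_2, … into P one at a time, bumping the leftmost entry strictly greater than the inserted value down to the next row. The recording tableau Q records, in position (i, j), the step at which that cell was added to P.
  Insert 8 (step 1): P = [8];  Q = [1]
  Insert 5 (step 2): P = [5] / [8];  Q = [1] / [2]
  Insert 2 (step 3): P = [2] / [5] / [8];  Q = [1] / [2] / [3]
  Insert 7 (step 4): P = [2, 7] / [5] / [8];  Q = [1, 4] / [2] / [3]
  Insert 4 (step 5): P = [2, 4] / [5, 7] / [8];  Q = [1, 4] / [2, 5] / [3]
  Insert 3 (step 6): P = [2, 3] / [4, 7] / [5] / [8];  Q = [1, 4] / [2, 5] / [3] / [6]
  Insert 1 (step 7): P = [1, 3] / [2, 7] / [4] / [5] / [8];  Q = [1, 4] / [2, 5] / [3] / [6] / [7]
  Insert 6 (step 8): P = [1, 3, 6] / [2, 7] / [4] / [5] / [8];  Q = [1, 4, 8] / [2, 5] / [3] / [6] / [7]
Final shape: (3, 2, 1, 1, 1).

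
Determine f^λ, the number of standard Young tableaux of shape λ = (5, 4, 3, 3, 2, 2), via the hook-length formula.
# SYT of shape (5, 4, 3, 3, 2, 2) = 23279256

Hook-length formula: f^λ = n! / Π hook(c), product over all cells c of the Young diagram. For λ = (5, 4, 3, 3, 2, 2), n = 19 boxes. Hook lengths by row (left-to-right, top-to-bottom): [10, 9, 6, 3, 1]; [8, 7, 4, 1]; [6, 5, 2]; [5, 4, 1]; [3, 2]; [2, 1]. Product of hooks = 5225472000. So f^λ = 19! / 5225472000 = 121645100408832000 / 5225472000 = 23279256.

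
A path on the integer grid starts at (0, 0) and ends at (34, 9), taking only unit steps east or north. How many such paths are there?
Number of paths = 563921995

A monotone lattice path from (0, 0) to (34, 9) consists of 34 east steps and 9 north steps in some order, so it is determined by which 34 of the 43 steps are east. The count is C(43, 34) = 563921995.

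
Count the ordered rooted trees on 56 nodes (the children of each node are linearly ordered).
C_55 = 1759414616608818870992479875972

These ordered rooted trees are counted by the Catalan number C_n = (1/(n + 1)) · C(2n, n). For n = 55: C_55 = (1/56) · C(110, 55) = 98527218530093856775578873054432/56 = 1759414616608818870992479875972.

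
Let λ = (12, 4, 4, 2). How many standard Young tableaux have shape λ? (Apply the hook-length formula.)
# SYT of shape (12, 4, 4, 2) = 69837768

Hook-length formula: f^λ = n! / Π hook(c), product over all cells c of the Young diagram. For λ = (12, 4, 4, 2), n = 22 boxes. Hook lengths by row (left-to-right, top-to-bottom): [15, 14, 12, 11, 8, 7, 6, 5, 4, 3, 2, 1]; [6, 5, 3, 2]; [5, 4, 2, 1]; [2, 1]. Product of hooks = 16094453760000. So f^λ = 22! / 16094453760000 = 1124000727777607680000 / 16094453760000 = 69837768.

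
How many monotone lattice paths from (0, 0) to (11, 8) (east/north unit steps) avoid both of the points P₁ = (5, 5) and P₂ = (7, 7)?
Number of paths = 44814

Inclusion–exclusion. Total paths: C(19, 11) = 75582. Through P₁: C(10, 5)·C(9, 6) = 21168. Through P₂: C(14, 7)·C(5, 4) = 17160. Since P₁ is strictly southwest of P₂, a monotone path through both must visit P₁ then P₂; paths through both = C(10, 5)·C(4, 2)·C(5, 4) = 7560. Avoid both = 75582 − 21168 − 17160 + 7560 = 44814.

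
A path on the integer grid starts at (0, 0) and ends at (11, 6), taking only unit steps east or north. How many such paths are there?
Number of paths = 12376

A monotone lattice path from (0, 0) to (11, 6) consists of 11 east steps and 6 north steps in some order, so it is determined by which 11 of the 17 steps are east. The count is C(17, 11) = 12376.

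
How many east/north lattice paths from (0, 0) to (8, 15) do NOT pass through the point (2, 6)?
Number of paths = 350174

Total paths from (0, 0) to (8, 15): C(23, 8) = 490314. Paths through (2, 6): (paths (0, 0) → (2, 6)) × (paths (2, 6) → (8, 15)) = C(8, 2) · C(15, 6) = 28 · 5005 = 140140. Avoidance count = 490314 − 140140 = 350174.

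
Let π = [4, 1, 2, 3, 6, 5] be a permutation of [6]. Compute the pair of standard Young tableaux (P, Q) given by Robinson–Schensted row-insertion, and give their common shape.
P = [1, 2, 3, 5] / [4, 6];  Q = [1, 3, 4, 5] / [2, 6];  common shape = (4, 2)

Row-insert the values π_1, π_2, … into P one at a time, bumping the leftmost entry strictly greater than the inserted value down to the next row. The recording tableau Q records, in position (i, j), the step at which that cell was added to P.
  Insert 4 (step 1): P = [4];  Q = [1]
  Insert 1 (step 2): P = [1] / [4];  Q = [1] / [2]
  Insert 2 (step 3): P = [1, 2] / [4];  Q = [1, 3] / [2]
  Insert 3 (step 4): P = [1, 2, 3] / [4];  Q = [1, 3, 4] / [2]
  Insert 6 (step 5): P = [1, 2, 3, 6] / [4];  Q = [1, 3, 4, 5] / [2]
  Insert 5 (step 6): P = [1, 2, 3, 5] / [4, 6];  Q = [1, 3, 4, 5] / [2, 6]
Final shape: (4, 2).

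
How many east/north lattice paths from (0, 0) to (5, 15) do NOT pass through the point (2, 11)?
Number of paths = 12774

Total paths from (0, 0) to (5, 15): C(20, 5) = 15504. Paths through (2, 11): (paths (0, 0) → (2, 11)) × (paths (2, 11) → (5, 15)) = C(13, 2) · C(7, 3) = 78 · 35 = 2730. Avoidance count = 15504 − 2730 = 12774.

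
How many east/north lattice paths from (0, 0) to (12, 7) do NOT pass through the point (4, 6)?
Number of paths = 48498

Total paths from (0, 0) to (12, 7): C(19, 12) = 50388. Paths through (4, 6): (paths (0, 0) → (4, 6)) × (paths (4, 6) → (12, 7)) = C(10, 4) · C(9, 8) = 210 · 9 = 1890. Avoidance count = 50388 − 1890 = 48498.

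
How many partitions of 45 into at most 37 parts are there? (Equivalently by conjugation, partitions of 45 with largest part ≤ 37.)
p(45, parts ≤ 37) = 89089

Use the recurrence p(n, m) = p(n, m−1) + p(n−m, m): either the largest part is < m (count p(n, m−1)) or the largest part is exactly m (remove one copy of m, count p(n−m, m)). With p(0, ·) = 1 this gives p(45, parts ≤ 37) = 89089. (By conjugating Young diagrams, this also counts partitions of 45 into at most 37 parts.)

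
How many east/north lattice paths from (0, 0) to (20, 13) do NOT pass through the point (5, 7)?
Number of paths = 530189352

Total paths from (0, 0) to (20, 13): C(33, 20) = 573166440. Paths through (5, 7): (paths (0, 0) → (5, 7)) × (paths (5, 7) → (20, 13)) = C(12, 5) · C(21, 15) = 792 · 54264 = 42977088. Avoidance count = 573166440 − 42977088 = 530189352.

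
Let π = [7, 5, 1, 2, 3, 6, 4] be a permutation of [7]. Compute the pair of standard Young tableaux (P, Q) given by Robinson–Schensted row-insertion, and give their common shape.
P = [1, 2, 3, 4] / [5, 6] / [7];  Q = [1, 4, 5, 6] / [2, 7] / [3];  common shape = (4, 2, 1)

Row-insert the values π_1, π_2, … into P one at a time, bumping the leftmost entry strictly greater than the inserted value down to the next row. The recording tableau Q records, in position (i, j), the step at which that cell was added to P.
  Insert 7 (step 1): P = [7];  Q = [1]
  Insert 5 (step 2): P = [5] / [7];  Q = [1] / [2]
  Insert 1 (step 3): P = [1] / [5] / [7];  Q = [1] / [2] / [3]
  Insert 2 (step 4): P = [1, 2] / [5] / [7];  Q = [1, 4] / [2] / [3]
  Insert 3 (step 5): P = [1, 2, 3] / [5] / [7];  Q = [1, 4, 5] / [2] / [3]
  Insert 6 (step 6): P = [1, 2, 3, 6] / [5] / [7];  Q = [1, 4, 5, 6] / [2] / [3]
  Insert 4 (step 7): P = [1, 2, 3, 4] / [5, 6] / [7];  Q = [1, 4, 5, 6] / [2, 7] / [3]
Final shape: (4, 2, 1).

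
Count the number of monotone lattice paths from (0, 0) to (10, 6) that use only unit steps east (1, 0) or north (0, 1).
Number of paths = 8008

A monotone lattice path from (0, 0) to (10, 6) consists of 10 east steps and 6 north steps in some order, so it is determined by which 10 of the 16 steps are east. The count is C(16, 10) = 8008.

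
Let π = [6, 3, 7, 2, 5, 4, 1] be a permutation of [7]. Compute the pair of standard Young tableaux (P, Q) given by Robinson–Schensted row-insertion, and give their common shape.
P = [1, 4] / [2, 5] / [3, 7] / [6];  Q = [1, 3] / [2, 5] / [4, 6] / [7];  common shape = (2, 2, 2, 1)

Row-insert the values π_1, π_2, … into P one at a time, bumping the leftmost entry strictly greater than the inserted value down to the next row. The recording tableau Q records, in position (i, j), the step at which that cell was added to P.
  Insert 6 (step 1): P = [6];  Q = [1]
  Insert 3 (step 2): P = [3] / [6];  Q = [1] / [2]
  Insert 7 (step 3): P = [3, 7] / [6];  Q = [1, 3] / [2]
  Insert 2 (step 4): P = [2, 7] / [3] / [6];  Q = [1, 3] / [2] / [4]
  Insert 5 (step 5): P = [2, 5] / [3, 7] / [6];  Q = [1, 3] / [2, 5] / [4]
  Insert 4 (step 6): P = [2, 4] / [3, 5] / [6, 7];  Q = [1, 3] / [2, 5] / [4, 6]
  Insert 1 (step 7): P = [1, 4] / [2, 5] / [3, 7] / [6];  Q = [1, 3] / [2, 5] / [4, 6] / [7]
Final shape: (2, 2, 2, 1).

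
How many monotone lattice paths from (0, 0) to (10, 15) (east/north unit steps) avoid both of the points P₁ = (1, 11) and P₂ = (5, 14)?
Number of paths = 3192932

Inclusion–exclusion. Total paths: C(25, 10) = 3268760. Through P₁: C(12, 1)·C(13, 9) = 8580. Through P₂: C(19, 5)·C(6, 5) = 69768. Since P₁ is strictly southwest of P₂, a monotone path through both must visit P₁ then P₂; paths through both = C(12, 1)·C(7, 4)·C(6, 5) = 2520. Avoid both = 3268760 − 8580 − 69768 + 2520 = 3192932.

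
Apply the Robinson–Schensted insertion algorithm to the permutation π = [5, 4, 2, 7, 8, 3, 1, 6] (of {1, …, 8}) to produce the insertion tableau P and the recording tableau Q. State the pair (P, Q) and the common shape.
P = [1, 3, 6] / [2, 7, 8] / [4] / [5];  Q = [1, 4, 5] / [2, 6, 8] / [3] / [7];  common shape = (3, 3, 1, 1)

Row-insert the values π_1, π_2, … into P one at a time, bumping the leftmost entry strictly greater than the inserted value down to the next row. The recording tableau Q records, in position (i, j), the step at which that cell was added to P.
  Insert 5 (step 1): P = [5];  Q = [1]
  Insert 4 (step 2): P = [4] / [5];  Q = [1] / [2]
  Insert 2 (step 3): P = [2] / [4] / [5];  Q = [1] / [2] / [3]
  Insert 7 (step 4): P = [2, 7] / [4] / [5];  Q = [1, 4] / [2] / [3]
  Insert 8 (step 5): P = [2, 7, 8] / [4] / [5];  Q = [1, 4, 5] / [2] / [3]
  Insert 3 (step 6): P = [2, 3, 8] / [4, 7] / [5];  Q = [1, 4, 5] / [2, 6] / [3]
  Insert 1 (step 7): P = [1, 3, 8] / [2, 7] / [4] / [5];  Q = [1, 4, 5] / [2, 6] / [3] / [7]
  Insert 6 (step 8): P = [1, 3, 6] / [2, 7, 8] / [4] / [5];  Q = [1, 4, 5] / [2, 6, 8] / [3] / [7]
Final shape: (3, 3, 1, 1).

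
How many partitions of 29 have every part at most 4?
p(29, parts ≤ 4) = 270

Use the recurrence p(n, m) = p(n, m−1) + p(n−m, m): either the largest part is < m (count p(n, m−1)) or the largest part is exactly m (remove one copy of m, count p(n−m, m)). With p(0, ·) = 1 this gives p(29, parts ≤ 4) = 270. (By conjugating Young diagrams, this also counts partitions of 29 into at most 4 parts.)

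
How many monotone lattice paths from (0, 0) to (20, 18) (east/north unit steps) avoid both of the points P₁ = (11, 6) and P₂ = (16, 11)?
Number of paths = 26667005740

Inclusion–exclusion. Total paths: C(38, 20) = 33578000610. Through P₁: C(17, 11)·C(21, 9) = 3637677680. Through P₂: C(27, 16)·C(11, 4) = 4302505350. Since P₁ is strictly southwest of P₂, a monotone path through both must visit P₁ then P₂; paths through both = C(17, 11)·C(10, 5)·C(11, 4) = 1029188160. Avoid both = 33578000610 − 3637677680 − 4302505350 + 1029188160 = 26667005740.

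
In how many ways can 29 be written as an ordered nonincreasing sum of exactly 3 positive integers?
p(29, 3 parts) = 70

Partitions of n into exactly k parts are in bijection with partitions of n − k into at most k parts (subtract 1 from each part). So p(29, exactly 3) = p(26, parts ≤ 3). Computing via the recurrence p(m, j) = p(m, j−1) + p(m−j, j) gives 70.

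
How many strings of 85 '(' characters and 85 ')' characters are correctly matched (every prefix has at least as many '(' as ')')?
C_85 = 1063353702922273835973036658043476458723103404520

These balanced parentheses are counted by the Catalan number C_n = (1/(n + 1)) · C(2n, n). For n = 85: C_85 = (1/86) · C(170, 85) = 91448418451315549893681152591738975450186892788720/86 = 1063353702922273835973036658043476458723103404520.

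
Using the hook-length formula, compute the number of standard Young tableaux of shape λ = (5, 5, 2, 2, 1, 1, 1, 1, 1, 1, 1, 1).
# SYT of shape (5, 5, 2, 2, 1, 1, 1, 1, 1, 1, 1, 1) = 87297210

Hook-length formula: f^λ = n! / Π hook(c), product over all cells c of the Young diagram. For λ = (5, 5, 2, 2, 1, 1, 1, 1, 1, 1, 1, 1), n = 22 boxes. Hook lengths by row (left-to-right, top-to-bottom): [16, 7, 4, 3, 2]; [15, 6, 3, 2, 1]; [11, 2]; [10, 1]; [8]; [7]; [6]; [5]; [4]; [3]; [2]; [1]. Product of hooks = 12875563008000. So f^λ = 22! / 12875563008000 = 1124000727777607680000 / 12875563008000 = 87297210.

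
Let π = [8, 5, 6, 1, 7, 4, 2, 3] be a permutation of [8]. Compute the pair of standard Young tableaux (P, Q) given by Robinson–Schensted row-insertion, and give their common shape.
P = [1, 2, 3] / [4, 6, 7] / [5] / [8];  Q = [1, 3, 5] / [2, 6, 8] / [4] / [7];  common shape = (3, 3, 1, 1)

Row-insert the values π_1, π_2, … into P one at a time, bumping the leftmost entry strictly greater than the inserted value down to the next row. The recording tableau Q records, in position (i, j), the step at which that cell was added to P.
  Insert 8 (step 1): P = [8];  Q = [1]
  Insert 5 (step 2): P = [5] / [8];  Q = [1] / [2]
  Insert 6 (step 3): P = [5, 6] / [8];  Q = [1, 3] / [2]
  Insert 1 (step 4): P = [1, 6] / [5] / [8];  Q = [1, 3] / [2] / [4]
  Insert 7 (step 5): P = [1, 6, 7] / [5] / [8];  Q = [1, 3, 5] / [2] / [4]
  Insert 4 (step 6): P = [1, 4, 7] / [5, 6] / [8];  Q = [1, 3, 5] / [2, 6] / [4]
  Insert 2 (step 7): P = [1, 2, 7] / [4, 6] / [5] / [8];  Q = [1, 3, 5] / [2, 6] / [4] / [7]
  Insert 3 (step 8): P = [1, 2, 3] / [4, 6, 7] / [5] / [8];  Q = [1, 3, 5] / [2, 6, 8] / [4] / [7]
Final shape: (3, 3, 1, 1).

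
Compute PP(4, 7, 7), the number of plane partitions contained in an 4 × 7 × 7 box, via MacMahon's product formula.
PP(4, 7, 7) = 142174944340

Evaluate the triple product over i = 1..4, j = 1..7, k = 1..7. The factors are (2/1) · (3/2) · (4/3) · (5/4) · (6/5) · (7/6) · (8/7) · (3/2) · … (196 factors total). The numerators and denominators telescope so the product is an integer; carrying out the multiplication exactly gives PP(4, 7, 7) = 142174944340.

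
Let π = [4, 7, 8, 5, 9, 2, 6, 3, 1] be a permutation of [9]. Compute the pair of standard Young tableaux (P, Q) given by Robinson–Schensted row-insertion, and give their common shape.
P = [1, 3, 6, 9] / [2, 5] / [4, 8] / [7];  Q = [1, 2, 3, 5] / [4, 7] / [6, 8] / [9];  common shape = (4, 2, 2, 1)

Row-insert the values π_1, π_2, … into P one at a time, bumping the leftmost entry strictly greater than the inserted value down to the next row. The recording tableau Q records, in position (i, j), the step at which that cell was added to P.
  Insert 4 (step 1): P = [4];  Q = [1]
  Insert 7 (step 2): P = [4, 7];  Q = [1, 2]
  Insert 8 (step 3): P = [4, 7, 8];  Q = [1, 2, 3]
  Insert 5 (step 4): P = [4, 5, 8] / [7];  Q = [1, 2, 3] / [4]
  Insert 9 (step 5): P = [4, 5, 8, 9] / [7];  Q = [1, 2, 3, 5] / [4]
  Insert 2 (step 6): P = [2, 5, 8, 9] / [4] / [7];  Q = [1, 2, 3, 5] / [4] / [6]
  Insert 6 (step 7): P = [2, 5, 6, 9] / [4, 8] / [7];  Q = [1, 2, 3, 5] / [4, 7] / [6]
  Insert 3 (step 8): P = [2, 3, 6, 9] / [4, 5] / [7, 8];  Q = [1, 2, 3, 5] / [4, 7] / [6, 8]
  Insert 1 (step 9): P = [1, 3, 6, 9] / [2, 5] / [4, 8] / [7];  Q = [1, 2, 3, 5] / [4, 7] / [6, 8] / [9]
Final shape: (4, 2, 2, 1).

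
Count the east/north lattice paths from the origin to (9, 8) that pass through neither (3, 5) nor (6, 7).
Number of paths = 14982

Inclusion–exclusion. Total paths: C(17, 9) = 24310. Through P₁: C(8, 3)·C(9, 6) = 4704. Through P₂: C(13, 6)·C(4, 3) = 6864. Since P₁ is strictly southwest of P₂, a monotone path through both must visit P₁ then P₂; paths through both = C(8, 3)·C(5, 3)·C(4, 3) = 2240. Avoid both = 24310 − 4704 − 6864 + 2240 = 14982.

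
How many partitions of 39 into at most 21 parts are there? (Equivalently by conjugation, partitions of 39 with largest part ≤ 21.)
p(39, parts ≤ 21) = 29973

Use the recurrence p(n, m) = p(n, m−1) + p(n−m, m): either the largest part is < m (count p(n, m−1)) or the largest part is exactly m (remove one copy of m, count p(n−m, m)). With p(0, ·) = 1 this gives p(39, parts ≤ 21) = 29973. (By conjugating Young diagrams, this also counts partitions of 39 into at most 21 parts.)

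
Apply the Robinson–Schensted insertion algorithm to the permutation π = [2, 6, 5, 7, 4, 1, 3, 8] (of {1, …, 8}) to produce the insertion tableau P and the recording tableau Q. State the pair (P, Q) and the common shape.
P = [1, 3, 7, 8] / [2, 4] / [5] / [6];  Q = [1, 2, 4, 8] / [3, 7] / [5] / [6];  common shape = (4, 2, 1, 1)

Row-insert the values π_1, π_2, … into P one at a time, bumping the leftmost entry strictly greater than the inserted value down to the next row. The recording tableau Q records, in position (i, j), the step at which that cell was added to P.
  Insert 2 (step 1): P = [2];  Q = [1]
  Insert 6 (step 2): P = [2, 6];  Q = [1, 2]
  Insert 5 (step 3): P = [2, 5] / [6];  Q = [1, 2] / [3]
  Insert 7 (step 4): P = [2, 5, 7] / [6];  Q = [1, 2, 4] / [3]
  Insert 4 (step 5): P = [2, 4, 7] / [5] / [6];  Q = [1, 2, 4] / [3] / [5]
  Insert 1 (step 6): P = [1, 4, 7] / [2] / [5] / [6];  Q = [1, 2, 4] / [3] / [5] / [6]
  Insert 3 (step 7): P = [1, 3, 7] / [2, 4] / [5] / [6];  Q = [1, 2, 4] / [3, 7] / [5] / [6]
  Insert 8 (step 8): P = [1, 3, 7, 8] / [2, 4] / [5] / [6];  Q = [1, 2, 4, 8] / [3, 7] / [5] / [6]
Final shape: (4, 2, 1, 1).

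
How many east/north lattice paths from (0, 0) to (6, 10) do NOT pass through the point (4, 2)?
Number of paths = 7333

Total paths from (0, 0) to (6, 10): C(16, 6) = 8008. Paths through (4, 2): (paths (0, 0) → (4, 2)) × (paths (4, 2) → (6, 10)) = C(6, 4) · C(10, 2) = 15 · 45 = 675. Avoidance count = 8008 − 675 = 7333.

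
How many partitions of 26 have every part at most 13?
p(26, parts ≤ 13) = 2164

Use the recurrence p(n, m) = p(n, m−1) + p(n−m, m): either the largest part is < m (count p(n, m−1)) or the largest part is exactly m (remove one copy of m, count p(n−m, m)). With p(0, ·) = 1 this gives p(26, parts ≤ 13) = 2164. (By conjugating Young diagrams, this also counts partitions of 26 into at most 13 parts.)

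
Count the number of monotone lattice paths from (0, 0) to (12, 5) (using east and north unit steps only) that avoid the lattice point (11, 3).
Number of paths = 5096

Total paths from (0, 0) to (12, 5): C(17, 12) = 6188. Paths through (11, 3): (paths (0, 0) → (11, 3)) × (paths (11, 3) → (12, 5)) = C(14, 11) · C(3, 1) = 364 · 3 = 1092. Avoidance count = 6188 − 1092 = 5096.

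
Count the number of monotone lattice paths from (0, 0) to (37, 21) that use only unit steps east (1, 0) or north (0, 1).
Number of paths = 3342649210440540

A monotone lattice path from (0, 0) to (37, 21) consists of 37 east steps and 21 north steps in some order, so it is determined by which 37 of the 58 steps are east. The count is C(58, 37) = 3342649210440540.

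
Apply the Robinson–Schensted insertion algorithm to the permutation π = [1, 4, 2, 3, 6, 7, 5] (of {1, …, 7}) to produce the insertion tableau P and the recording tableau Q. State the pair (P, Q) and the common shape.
P = [1, 2, 3, 5, 7] / [4, 6];  Q = [1, 2, 4, 5, 6] / [3, 7];  common shape = (5, 2)

Row-insert the values π_1, π_2, … into P one at a time, bumping the leftmost entry strictly greater than the inserted value down to the next row. The recording tableau Q records, in position (i, j), the step at which that cell was added to P.
  Insert 1 (step 1): P = [1];  Q = [1]
  Insert 4 (step 2): P = [1, 4];  Q = [1, 2]
  Insert 2 (step 3): P = [1, 2] / [4];  Q = [1, 2] / [3]
  Insert 3 (step 4): P = [1, 2, 3] / [4];  Q = [1, 2, 4] / [3]
  Insert 6 (step 5): P = [1, 2, 3, 6] / [4];  Q = [1, 2, 4, 5] / [3]
  Insert 7 (step 6): P = [1, 2, 3, 6, 7] / [4];  Q = [1, 2, 4, 5, 6] / [3]
  Insert 5 (step 7): P = [1, 2, 3, 5, 7] / [4, 6];  Q = [1, 2, 4, 5, 6] / [3, 7]
Final shape: (5, 2).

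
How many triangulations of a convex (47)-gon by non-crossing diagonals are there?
C_45 = 2257117854077248073253720

These polygon triangulations are counted by the Catalan number C_n = (1/(n + 1)) · C(2n, n). For n = 45: C_45 = (1/46) · C(90, 45) = 103827421287553411369671120/46 = 2257117854077248073253720.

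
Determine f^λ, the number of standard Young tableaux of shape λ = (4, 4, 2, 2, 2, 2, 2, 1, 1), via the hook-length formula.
# SYT of shape (4, 4, 2, 2, 2, 2, 2, 1, 1) = 13226850

Hook-length formula: f^λ = n! / Π hook(c), product over all cells c of the Young diagram. For λ = (4, 4, 2, 2, 2, 2, 2, 1, 1), n = 20 boxes. Hook lengths by row (left-to-right, top-to-bottom): [12, 9, 3, 2]; [11, 8, 2, 1]; [8, 5]; [7, 4]; [6, 3]; [5, 2]; [4, 1]; [2]; [1]. Product of hooks = 183936614400. So f^λ = 20! / 183936614400 = 2432902008176640000 / 183936614400 = 13226850.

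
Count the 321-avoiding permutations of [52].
C_52 = 29869166945772625950142417512

These 321-avoiding permutations are counted by the Catalan number C_n = (1/(n + 1)) · C(2n, n). For n = 52: C_52 = (1/53) · C(104, 52) = 1583065848125949175357548128136/53 = 29869166945772625950142417512.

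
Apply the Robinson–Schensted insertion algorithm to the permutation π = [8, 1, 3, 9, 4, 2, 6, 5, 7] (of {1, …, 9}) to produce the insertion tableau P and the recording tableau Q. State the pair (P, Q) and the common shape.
P = [1, 2, 4, 5, 7] / [3, 6] / [8, 9];  Q = [1, 3, 4, 7, 9] / [2, 5] / [6, 8];  common shape = (5, 2, 2)

Row-insert the values π_1, π_2, … into P one at a time, bumping the leftmost entry strictly greater than the inserted value down to the next row. The recording tableau Q records, in position (i, j), the step at which that cell was added to P.
  Insert 8 (step 1): P = [8];  Q = [1]
  Insert 1 (step 2): P = [1] / [8];  Q = [1] / [2]
  Insert 3 (step 3): P = [1, 3] / [8];  Q = [1, 3] / [2]
  Insert 9 (step 4): P = [1, 3, 9] / [8];  Q = [1, 3, 4] / [2]
  Insert 4 (step 5): P = [1, 3, 4] / [8, 9];  Q = [1, 3, 4] / [2, 5]
  Insert 2 (step 6): P = [1, 2, 4] / [3, 9] / [8];  Q = [1, 3, 4] / [2, 5] / [6]
  Insert 6 (step 7): P = [1, 2, 4, 6] / [3, 9] / [8];  Q = [1, 3, 4, 7] / [2, 5] / [6]
  Insert 5 (step 8): P = [1, 2, 4, 5] / [3, 6] / [8, 9];  Q = [1, 3, 4, 7] / [2, 5] / [6, 8]
  Insert 7 (step 9): P = [1, 2, 4, 5, 7] / [3, 6] / [8, 9];  Q = [1, 3, 4, 7, 9] / [2, 5] / [6, 8]
Final shape: (5, 2, 2).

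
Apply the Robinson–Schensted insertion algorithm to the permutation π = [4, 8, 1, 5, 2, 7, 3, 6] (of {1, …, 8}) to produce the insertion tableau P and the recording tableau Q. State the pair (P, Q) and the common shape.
P = [1, 2, 3, 6] / [4, 5, 7] / [8];  Q = [1, 2, 6, 8] / [3, 4, 7] / [5];  common shape = (4, 3, 1)

Row-insert the values π_1, π_2, … into P one at a time, bumping the leftmost entry strictly greater than the inserted value down to the next row. The recording tableau Q records, in position (i, j), the step at which that cell was added to P.
  Insert 4 (step 1): P = [4];  Q = [1]
  Insert 8 (step 2): P = [4, 8];  Q = [1, 2]
  Insert 1 (step 3): P = [1, 8] / [4];  Q = [1, 2] / [3]
  Insert 5 (step 4): P = [1, 5] / [4, 8];  Q = [1, 2] / [3, 4]
  Insert 2 (step 5): P = [1, 2] / [4, 5] / [8];  Q = [1, 2] / [3, 4] / [5]
  Insert 7 (step 6): P = [1, 2, 7] / [4, 5] / [8];  Q = [1, 2, 6] / [3, 4] / [5]
  Insert 3 (step 7): P = [1, 2, 3] / [4, 5, 7] / [8];  Q = [1, 2, 6] / [3, 4, 7] / [5]
  Insert 6 (step 8): P = [1, 2, 3, 6] / [4, 5, 7] / [8];  Q = [1, 2, 6, 8] / [3, 4, 7] / [5]
Final shape: (4, 3, 1).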